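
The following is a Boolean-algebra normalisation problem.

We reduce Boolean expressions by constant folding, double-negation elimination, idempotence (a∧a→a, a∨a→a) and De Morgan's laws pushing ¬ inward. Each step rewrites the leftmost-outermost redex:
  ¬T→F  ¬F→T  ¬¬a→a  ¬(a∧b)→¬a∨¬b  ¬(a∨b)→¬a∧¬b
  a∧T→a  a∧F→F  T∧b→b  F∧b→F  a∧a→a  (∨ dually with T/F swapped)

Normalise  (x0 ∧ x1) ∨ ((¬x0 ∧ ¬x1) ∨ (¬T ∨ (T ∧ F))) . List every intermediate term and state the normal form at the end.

  start: (x0 ∧ x1) ∨ ((¬x0 ∧ ¬x1) ∨ (¬T ∨ (T ∧ F)))
  →1  (x0 ∧ x1) ∨ ((¬x0 ∧ ¬x1) ∨ (F ∨ (T ∧ F)))
  →2  (x0 ∧ x1) ∨ ((¬x0 ∧ ¬x1) ∨ (T ∧ F))
  →3  (x0 ∧ x1) ∨ ((¬x0 ∧ ¬x1) ∨ F)
  →4  (x0 ∧ x1) ∨ (¬x0 ∧ ¬x1)

Answer: normal form = (x0 ∧ x1) ∨ (¬x0 ∧ ¬x1)  (in 4 steps)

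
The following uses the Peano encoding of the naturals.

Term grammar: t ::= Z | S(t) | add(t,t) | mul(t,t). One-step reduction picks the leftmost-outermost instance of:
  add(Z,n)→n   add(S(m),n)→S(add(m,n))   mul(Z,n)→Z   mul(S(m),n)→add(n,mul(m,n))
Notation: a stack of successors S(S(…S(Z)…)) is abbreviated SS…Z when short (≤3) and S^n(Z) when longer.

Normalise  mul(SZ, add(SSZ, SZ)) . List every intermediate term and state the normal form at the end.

  start: mul(SZ, add(SSZ, SZ))
  [1] add(add(SSZ, SZ), mul(Z, add(SSZ, SZ)))
  [2] add(S(add(SZ, SZ)), mul(Z, add(SSZ, SZ)))
  [3] S(add(add(SZ, SZ), mul(Z, add(SSZ, SZ))))
  [4] S(add(S(add(Z, SZ)), mul(Z, add(SSZ, SZ))))
  [5] S(S(add(add(Z, SZ), mul(Z, add(SSZ, SZ)))))
  [6] S(S(add(SZ, mul(Z, add(SSZ, SZ)))))
  [7] S(S(S(add(Z, mul(Z, add(SSZ, SZ))))))
  [8] S(S(S(mul(Z, add(SSZ, SZ)))))
  [9] SSSZ

Answer: normal form = SSSZ  (in 9 steps)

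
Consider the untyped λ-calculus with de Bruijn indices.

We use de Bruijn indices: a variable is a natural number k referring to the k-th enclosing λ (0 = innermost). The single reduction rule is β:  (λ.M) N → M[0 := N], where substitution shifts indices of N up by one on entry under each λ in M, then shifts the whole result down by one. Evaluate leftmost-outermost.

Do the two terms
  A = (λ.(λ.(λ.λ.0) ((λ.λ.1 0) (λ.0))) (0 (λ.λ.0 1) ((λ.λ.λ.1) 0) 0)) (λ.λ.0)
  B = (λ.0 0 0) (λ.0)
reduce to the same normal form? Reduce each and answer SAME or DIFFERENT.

Term A:
  start: (λ.(λ.(λ.λ.0) ((λ.λ.1 0) (λ.0))) (0 (λ.λ.0 1) ((λ.λ.λ.1) 0) 0)) (λ.λ.0)
  step 1: (λ.(λ.λ.0) ((λ.λ.1 0) (λ.0))) ((λ.λ.0) (λ.λ.0 1) ((λ.λ.λ.1) (λ.λ.0)) (λ.λ.0))
  step 2: (λ.λ.0) ((λ.λ.1 0) (λ.0))
  step 3: λ.0

Term B:
  start: (λ.0 0 0) (λ.0)
  step 1: (λ.0) (λ.0) (λ.0)
  step 2: (λ.0) (λ.0)
  step 3: λ.0

Answer: SAME — A ⇓ λ.0, B ⇓ λ.0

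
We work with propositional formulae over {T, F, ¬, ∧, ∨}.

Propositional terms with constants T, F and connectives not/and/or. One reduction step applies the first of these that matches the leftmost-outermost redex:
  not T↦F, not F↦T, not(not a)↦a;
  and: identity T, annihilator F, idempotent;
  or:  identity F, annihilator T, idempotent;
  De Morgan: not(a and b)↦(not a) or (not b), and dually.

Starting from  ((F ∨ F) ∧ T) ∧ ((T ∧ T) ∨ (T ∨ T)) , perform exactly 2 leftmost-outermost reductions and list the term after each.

  start: ((F ∨ F) ∧ T) ∧ ((T ∧ T) ∨ (T ∨ T))
  step 1: (F ∨ F) ∧ ((T ∧ T) ∨ (T ∨ T))
  step 2: F ∧ ((T ∧ T) ∨ (T ∨ T))

Answer: after 2 steps: F ∧ ((T ∧ T) ∨ (T ∨ T))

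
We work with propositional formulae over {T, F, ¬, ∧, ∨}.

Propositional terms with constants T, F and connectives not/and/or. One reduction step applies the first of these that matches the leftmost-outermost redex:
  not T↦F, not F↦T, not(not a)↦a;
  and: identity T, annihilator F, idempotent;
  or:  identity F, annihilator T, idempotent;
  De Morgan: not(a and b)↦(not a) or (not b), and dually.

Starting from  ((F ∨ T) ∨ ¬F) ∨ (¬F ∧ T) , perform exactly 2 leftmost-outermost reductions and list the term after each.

Answer: after 2 steps: T ∨ (¬F ∧ T)

Derivation:
  start: ((F ∨ T) ∨ ¬F) ∨ (¬F ∧ T)
  step 1: (T ∨ ¬F) ∨ (¬F ∧ T)
  step 2: T ∨ (¬F ∧ T)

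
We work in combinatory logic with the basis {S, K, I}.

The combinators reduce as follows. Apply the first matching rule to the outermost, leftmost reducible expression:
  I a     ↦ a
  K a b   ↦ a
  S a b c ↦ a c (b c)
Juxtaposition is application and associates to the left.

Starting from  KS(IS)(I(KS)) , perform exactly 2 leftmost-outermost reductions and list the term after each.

  start: KS(IS)(I(KS))
  [1] S(I(KS))
  [2] S(KS)

Answer: after 2 steps: S(KS)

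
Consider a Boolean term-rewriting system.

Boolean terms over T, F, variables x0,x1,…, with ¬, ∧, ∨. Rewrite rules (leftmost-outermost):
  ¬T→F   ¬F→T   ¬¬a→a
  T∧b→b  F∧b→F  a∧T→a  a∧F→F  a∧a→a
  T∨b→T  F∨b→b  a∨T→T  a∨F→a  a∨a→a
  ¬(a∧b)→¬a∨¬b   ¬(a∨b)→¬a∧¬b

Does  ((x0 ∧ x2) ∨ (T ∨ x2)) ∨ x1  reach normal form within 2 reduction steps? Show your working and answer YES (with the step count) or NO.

Answer: NO — after 2 steps the term is T ∨ x1, not yet normal

Working:
  start: ((x0 ∧ x2) ∨ (T ∨ x2)) ∨ x1
  step 1: ((x0 ∧ x2) ∨ T) ∨ x1
  step 2: T ∨ x1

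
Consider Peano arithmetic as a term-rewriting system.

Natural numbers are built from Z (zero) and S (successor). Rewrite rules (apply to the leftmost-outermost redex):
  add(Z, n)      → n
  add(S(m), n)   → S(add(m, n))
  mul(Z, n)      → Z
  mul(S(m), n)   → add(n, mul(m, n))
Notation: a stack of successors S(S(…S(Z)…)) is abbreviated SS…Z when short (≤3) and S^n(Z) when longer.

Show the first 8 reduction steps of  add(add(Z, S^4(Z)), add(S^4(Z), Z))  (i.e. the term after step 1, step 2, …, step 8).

  start: add(add(Z, S^4(Z)), add(S^4(Z), Z))
  step 1: add(S^4(Z), add(S^4(Z), Z))
  step 2: S(add(SSSZ, add(S^4(Z), Z)))
  step 3: S(S(add(SSZ, add(S^4(Z), Z))))
  step 4: S(S(S(add(SZ, add(S^4(Z), Z)))))
  step 5: S(S(S(S(add(Z, add(S^4(Z), Z))))))
  step 6: S(S(S(S(add(S^4(Z), Z)))))
  step 7: S(S(S(S(S(add(SSSZ, Z))))))
  step 8: S(S(S(S(S(S(add(SSZ, Z)))))))

Answer: after 8 steps: S(S(S(S(S(S(add(SSZ, Z)))))))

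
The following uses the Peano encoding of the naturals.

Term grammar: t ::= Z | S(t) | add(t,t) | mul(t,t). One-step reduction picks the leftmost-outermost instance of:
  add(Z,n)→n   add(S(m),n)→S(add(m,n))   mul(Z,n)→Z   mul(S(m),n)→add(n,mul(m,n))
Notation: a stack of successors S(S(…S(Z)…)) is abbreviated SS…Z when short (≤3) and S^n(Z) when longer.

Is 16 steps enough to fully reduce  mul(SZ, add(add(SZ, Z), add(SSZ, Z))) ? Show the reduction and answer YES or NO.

Answer: YES — reaches normal form SSSZ in 13 ≤ 16 steps

Reduction:
  start: mul(SZ, add(add(SZ, Z), add(SSZ, Z)))
  step 1: add(add(add(SZ, Z), add(SSZ, Z)), mul(Z, add(add(SZ, Z), add(SSZ, Z))))
  step 2: add(add(S(add(Z, Z)), add(SSZ, Z)), mul(Z, add(add(SZ, Z), add(SSZ, Z))))
  step 3: add(S(add(add(Z, Z), add(SSZ, Z))), mul(Z, add(add(SZ, Z), add(SSZ, Z))))
  step 4: S(add(add(add(Z, Z), add(SSZ, Z)), mul(Z, add(add(SZ, Z), add(SSZ, Z)))))
  step 5: S(add(add(Z, add(SSZ, Z)), mul(Z, add(add(SZ, Z), add(SSZ, Z)))))
  step 6: S(add(add(SSZ, Z), mul(Z, add(add(SZ, Z), add(SSZ, Z)))))
  step 7: S(add(S(add(SZ, Z)), mul(Z, add(add(SZ, Z), add(SSZ, Z)))))
  step 8: S(S(add(add(SZ, Z), mul(Z, add(add(SZ, Z), add(SSZ, Z))))))
  step 9: S(S(add(S(add(Z, Z)), mul(Z, add(add(SZ, Z), add(SSZ, Z))))))
  step 10: S(S(S(add(add(Z, Z), mul(Z, add(add(SZ, Z), add(SSZ, Z)))))))
  step 11: S(S(S(add(Z, mul(Z, add(add(SZ, Z), add(SSZ, Z)))))))
  step 12: S(S(S(mul(Z, add(add(SZ, Z), add(SSZ, Z))))))
  step 13: SSSZ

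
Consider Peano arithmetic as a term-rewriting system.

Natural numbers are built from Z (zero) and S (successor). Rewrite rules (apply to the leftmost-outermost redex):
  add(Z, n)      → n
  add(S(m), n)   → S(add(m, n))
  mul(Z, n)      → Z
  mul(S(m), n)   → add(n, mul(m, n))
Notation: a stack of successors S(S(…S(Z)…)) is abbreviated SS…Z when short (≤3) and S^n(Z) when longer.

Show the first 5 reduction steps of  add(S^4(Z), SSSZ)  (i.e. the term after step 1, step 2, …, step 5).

Answer: after 5 steps: S^7(Z)

Working:
  start: add(S^4(Z), SSSZ)
  →1  S(add(SSSZ, SSSZ))
  →2  S(S(add(SSZ, SSSZ)))
  →3  S(S(S(add(SZ, SSSZ))))
  →4  S(S(S(S(add(Z, SSSZ)))))
  →5  S^7(Z)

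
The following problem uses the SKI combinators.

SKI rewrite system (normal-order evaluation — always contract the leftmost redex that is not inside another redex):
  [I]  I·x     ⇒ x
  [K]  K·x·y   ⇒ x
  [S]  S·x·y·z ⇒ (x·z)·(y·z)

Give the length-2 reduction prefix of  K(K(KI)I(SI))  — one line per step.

Answer: after 2 steps: KI

Working:
  start: K(K(KI)I(SI))
  [1] K(KI(SI))
  [2] KI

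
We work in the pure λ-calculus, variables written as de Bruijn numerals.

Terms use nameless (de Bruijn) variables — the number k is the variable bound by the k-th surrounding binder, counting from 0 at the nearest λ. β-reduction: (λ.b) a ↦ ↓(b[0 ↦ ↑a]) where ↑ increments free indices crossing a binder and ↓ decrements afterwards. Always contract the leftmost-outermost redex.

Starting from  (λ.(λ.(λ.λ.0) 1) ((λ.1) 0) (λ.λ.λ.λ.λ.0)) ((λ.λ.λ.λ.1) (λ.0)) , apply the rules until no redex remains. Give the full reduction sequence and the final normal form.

Answer: normal form = λ.λ.λ.λ.λ.0  (in 4 steps)

Derivation:
  start: (λ.(λ.(λ.λ.0) 1) ((λ.1) 0) (λ.λ.λ.λ.λ.0)) ((λ.λ.λ.λ.1) (λ.0))
  [1] (λ.(λ.λ.0) ((λ.λ.λ.λ.1) (λ.0))) ((λ.(λ.λ.λ.λ.1) (λ.0)) ((λ.λ.λ.λ.1) (λ.0))) (λ.λ.λ.λ.λ.0)
  [2] (λ.λ.0) ((λ.λ.λ.λ.1) (λ.0)) (λ.λ.λ.λ.λ.0)
  [3] (λ.0) (λ.λ.λ.λ.λ.0)
  [4] λ.λ.λ.λ.λ.0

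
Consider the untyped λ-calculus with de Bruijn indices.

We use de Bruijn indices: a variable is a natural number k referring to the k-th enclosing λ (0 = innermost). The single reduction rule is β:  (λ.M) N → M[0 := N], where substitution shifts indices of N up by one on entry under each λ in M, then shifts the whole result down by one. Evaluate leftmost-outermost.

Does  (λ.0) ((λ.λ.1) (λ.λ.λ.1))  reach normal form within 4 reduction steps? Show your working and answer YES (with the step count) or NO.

  start: (λ.0) ((λ.λ.1) (λ.λ.λ.1))
  →1  (λ.λ.1) (λ.λ.λ.1)
  →2  λ.λ.λ.λ.1

Answer: YES — reaches normal form λ.λ.λ.λ.1 in 2 ≤ 4 steps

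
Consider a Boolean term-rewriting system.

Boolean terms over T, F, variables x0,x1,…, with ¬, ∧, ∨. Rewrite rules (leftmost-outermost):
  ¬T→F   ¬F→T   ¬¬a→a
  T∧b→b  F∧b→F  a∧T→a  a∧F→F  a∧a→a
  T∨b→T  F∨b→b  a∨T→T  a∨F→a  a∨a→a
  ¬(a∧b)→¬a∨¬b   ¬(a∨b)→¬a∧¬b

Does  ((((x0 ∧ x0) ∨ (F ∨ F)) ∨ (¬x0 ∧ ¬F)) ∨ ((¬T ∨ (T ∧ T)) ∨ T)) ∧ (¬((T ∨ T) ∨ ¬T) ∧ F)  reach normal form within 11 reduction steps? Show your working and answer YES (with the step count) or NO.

  start: ((((x0 ∧ x0) ∨ (F ∨ F)) ∨ (¬x0 ∧ ¬F)) ∨ ((¬T ∨ (T ∧ T)) ∨ T)) ∧ (¬((T ∨ T) ∨ ¬T) ∧ F)
  step 1: (((x0 ∨ (F ∨ F)) ∨ (¬x0 ∧ ¬F)) ∨ ((¬T ∨ (T ∧ T)) ∨ T)) ∧ (¬((T ∨ T) ∨ ¬T) ∧ F)
  step 2: (((x0 ∨ F) ∨ (¬x0 ∧ ¬F)) ∨ ((¬T ∨ (T ∧ T)) ∨ T)) ∧ (¬((T ∨ T) ∨ ¬T) ∧ F)
  step 3: ((x0 ∨ (¬x0 ∧ ¬F)) ∨ ((¬T ∨ (T ∧ T)) ∨ T)) ∧ (¬((T ∨ T) ∨ ¬T) ∧ F)
  step 4: ((x0 ∨ (¬x0 ∧ T)) ∨ ((¬T ∨ (T ∧ T)) ∨ T)) ∧ (¬((T ∨ T) ∨ ¬T) ∧ F)
  step 5: ((x0 ∨ ¬x0) ∨ ((¬T ∨ (T ∧ T)) ∨ T)) ∧ (¬((T ∨ T) ∨ ¬T) ∧ F)
  step 6: ((x0 ∨ ¬x0) ∨ T) ∧ (¬((T ∨ T) ∨ ¬T) ∧ F)
  step 7: T ∧ (¬((T ∨ T) ∨ ¬T) ∧ F)
  step 8: ¬((T ∨ T) ∨ ¬T) ∧ F
  step 9: F

Answer: YES — reaches normal form F in 9 ≤ 11 steps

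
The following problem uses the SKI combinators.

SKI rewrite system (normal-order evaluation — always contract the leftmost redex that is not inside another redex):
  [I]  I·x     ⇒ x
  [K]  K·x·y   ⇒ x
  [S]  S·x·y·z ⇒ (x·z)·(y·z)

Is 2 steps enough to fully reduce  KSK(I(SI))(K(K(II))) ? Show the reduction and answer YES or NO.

Answer: NO — after 2 steps the term is S(SI)(K(K(II))), not yet normal

Derivation:
  start: KSK(I(SI))(K(K(II)))
  →1  S(I(SI))(K(K(II)))
  →2  S(SI)(K(K(II)))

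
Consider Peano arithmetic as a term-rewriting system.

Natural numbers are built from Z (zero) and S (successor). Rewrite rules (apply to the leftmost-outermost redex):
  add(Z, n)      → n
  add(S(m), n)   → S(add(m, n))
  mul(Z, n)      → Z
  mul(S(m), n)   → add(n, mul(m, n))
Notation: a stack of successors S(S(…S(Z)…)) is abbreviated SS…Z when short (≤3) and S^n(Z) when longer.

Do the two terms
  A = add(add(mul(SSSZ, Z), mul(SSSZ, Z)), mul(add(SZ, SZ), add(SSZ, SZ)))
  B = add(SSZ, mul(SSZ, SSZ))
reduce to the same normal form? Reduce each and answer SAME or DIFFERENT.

Term A:
  start: add(add(mul(SSSZ, Z), mul(SSSZ, Z)), mul(add(SZ, SZ), add(SSZ, SZ)))
  step 1: add(add(add(Z, mul(SSZ, Z)), mul(SSSZ, Z)), mul(add(SZ, SZ), add(SSZ, SZ)))
  step 2: add(add(mul(SSZ, Z), mul(SSSZ, Z)), mul(add(SZ, SZ), add(SSZ, SZ)))
  step 3: add(add(add(Z, mul(SZ, Z)), mul(SSSZ, Z)), mul(add(SZ, SZ), add(SSZ, SZ)))
  step 4: add(add(mul(SZ, Z), mul(SSSZ, Z)), mul(add(SZ, SZ), add(SSZ, SZ)))
  step 5: add(add(add(Z, mul(Z, Z)), mul(SSSZ, Z)), mul(add(SZ, SZ), add(SSZ, SZ)))
  step 6: add(add(mul(Z, Z), mul(SSSZ, Z)), mul(add(SZ, SZ), add(SSZ, SZ)))
  step 7: add(add(Z, mul(SSSZ, Z)), mul(add(SZ, SZ), add(SSZ, SZ)))
  step 8: add(mul(SSSZ, Z), mul(add(SZ, SZ), add(SSZ, SZ)))
  step 9: add(add(Z, mul(SSZ, Z)), mul(add(SZ, SZ), add(SSZ, SZ)))
  step 10: add(mul(SSZ, Z), mul(add(SZ, SZ), add(SSZ, SZ)))
  step 11: add(add(Z, mul(SZ, Z)), mul(add(SZ, SZ), add(SSZ, SZ)))
  step 12: add(mul(SZ, Z), mul(add(SZ, SZ), add(SSZ, SZ)))
  step 13: add(add(Z, mul(Z, Z)), mul(add(SZ, SZ), add(SSZ, SZ)))
  step 14: add(mul(Z, Z), mul(add(SZ, SZ), add(SSZ, SZ)))
  step 15: add(Z, mul(add(SZ, SZ), add(SSZ, SZ)))
  step 16: mul(add(SZ, SZ), add(SSZ, SZ))
  step 17: mul(S(add(Z, SZ)), add(SSZ, SZ))
  step 18: add(add(SSZ, SZ), mul(add(Z, SZ), add(SSZ, SZ)))
  step 19: add(S(add(SZ, SZ)), mul(add(Z, SZ), add(SSZ, SZ)))
  step 20: S(add(add(SZ, SZ), mul(add(Z, SZ), add(SSZ, SZ))))
  step 21: S(add(S(add(Z, SZ)), mul(add(Z, SZ), add(SSZ, SZ))))
  step 22: S(S(add(add(Z, SZ), mul(add(Z, SZ), add(SSZ, SZ)))))
  step 23: S(S(add(SZ, mul(add(Z, SZ), add(SSZ, SZ)))))
  step 24: S(S(S(add(Z, mul(add(Z, SZ), add(SSZ, SZ))))))
  step 25: S(S(S(mul(add(Z, SZ), add(SSZ, SZ)))))
  step 26: S(S(S(mul(SZ, add(SSZ, SZ)))))
  step 27: S(S(S(add(add(SSZ, SZ), mul(Z, add(SSZ, SZ))))))
  step 28: S(S(S(add(S(add(SZ, SZ)), mul(Z, add(SSZ, SZ))))))
  step 29: S(S(S(S(add(add(SZ, SZ), mul(Z, add(SSZ, SZ)))))))
  step 30: S(S(S(S(add(S(add(Z, SZ)), mul(Z, add(SSZ, SZ)))))))
  step 31: S(S(S(S(S(add(add(Z, SZ), mul(Z, add(SSZ, SZ))))))))
  step 32: S(S(S(S(S(add(SZ, mul(Z, add(SSZ, SZ))))))))
  step 33: S(S(S(S(S(S(add(Z, mul(Z, add(SSZ, SZ)))))))))
  step 34: S(S(S(S(S(S(mul(Z, add(SSZ, SZ))))))))
  step 35: S^6(Z)

Term B:
  start: add(SSZ, mul(SSZ, SSZ))
  step 1: S(add(SZ, mul(SSZ, SSZ)))
  step 2: S(S(add(Z, mul(SSZ, SSZ))))
  step 3: S(S(mul(SSZ, SSZ)))
  step 4: S(S(add(SSZ, mul(SZ, SSZ))))
  step 5: S(S(S(add(SZ, mul(SZ, SSZ)))))
  step 6: S(S(S(S(add(Z, mul(SZ, SSZ))))))
  step 7: S(S(S(S(mul(SZ, SSZ)))))
  step 8: S(S(S(S(add(SSZ, mul(Z, SSZ))))))
  step 9: S(S(S(S(S(add(SZ, mul(Z, SSZ)))))))
  step 10: S(S(S(S(S(S(add(Z, mul(Z, SSZ))))))))
  step 11: S(S(S(S(S(S(mul(Z, SSZ)))))))
  step 12: S^6(Z)

Answer: SAME — A ⇓ S^6(Z), B ⇓ S^6(Z)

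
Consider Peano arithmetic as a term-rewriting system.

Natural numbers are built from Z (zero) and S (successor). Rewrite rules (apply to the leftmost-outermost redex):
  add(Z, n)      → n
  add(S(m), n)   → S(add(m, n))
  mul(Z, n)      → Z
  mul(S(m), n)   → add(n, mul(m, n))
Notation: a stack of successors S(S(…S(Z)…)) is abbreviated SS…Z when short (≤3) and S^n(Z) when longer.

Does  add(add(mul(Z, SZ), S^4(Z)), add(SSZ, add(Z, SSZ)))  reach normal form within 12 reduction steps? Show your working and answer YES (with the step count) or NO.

Answer: YES — reaches normal form S^8(Z) in 11 ≤ 12 steps

Derivation:
  start: add(add(mul(Z, SZ), S^4(Z)), add(SSZ, add(Z, SSZ)))
  →1  add(add(Z, S^4(Z)), add(SSZ, add(Z, SSZ)))
  →2  add(S^4(Z), add(SSZ, add(Z, SSZ)))
  →3  S(add(SSSZ, add(SSZ, add(Z, SSZ))))
  →4  S(S(add(SSZ, add(SSZ, add(Z, SSZ)))))
  →5  S(S(S(add(SZ, add(SSZ, add(Z, SSZ))))))
  →6  S(S(S(S(add(Z, add(SSZ, add(Z, SSZ)))))))
  →7  S(S(S(S(add(SSZ, add(Z, SSZ))))))
  →8  S(S(S(S(S(add(SZ, add(Z, SSZ)))))))
  →9  S(S(S(S(S(S(add(Z, add(Z, SSZ))))))))
  →10  S(S(S(S(S(S(add(Z, SSZ)))))))
  →11  S^8(Z)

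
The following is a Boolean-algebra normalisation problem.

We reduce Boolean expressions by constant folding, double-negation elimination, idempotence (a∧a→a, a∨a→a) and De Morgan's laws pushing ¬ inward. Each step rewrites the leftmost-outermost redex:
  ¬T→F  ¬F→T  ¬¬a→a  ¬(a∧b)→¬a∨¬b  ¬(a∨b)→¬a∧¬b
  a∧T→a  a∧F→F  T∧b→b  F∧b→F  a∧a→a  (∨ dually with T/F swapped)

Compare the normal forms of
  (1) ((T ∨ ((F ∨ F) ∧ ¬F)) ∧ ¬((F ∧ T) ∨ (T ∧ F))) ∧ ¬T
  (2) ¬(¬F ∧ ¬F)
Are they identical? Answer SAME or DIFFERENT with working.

Term A:
  start: ((T ∨ ((F ∨ F) ∧ ¬F)) ∧ ¬((F ∧ T) ∨ (T ∧ F))) ∧ ¬T
  [1] (T ∧ ¬((F ∧ T) ∨ (T ∧ F))) ∧ ¬T
  [2] ¬((F ∧ T) ∨ (T ∧ F)) ∧ ¬T
  [3] (¬(F ∧ T) ∧ ¬(T ∧ F)) ∧ ¬T
  [4] ((¬F ∨ ¬T) ∧ ¬(T ∧ F)) ∧ ¬T
  [5] ((T ∨ ¬T) ∧ ¬(T ∧ F)) ∧ ¬T
  [6] (T ∧ ¬(T ∧ F)) ∧ ¬T
  [7] ¬(T ∧ F) ∧ ¬T
  [8] (¬T ∨ ¬F) ∧ ¬T
  [9] (F ∨ ¬F) ∧ ¬T
  [10] ¬F ∧ ¬T
  [11] T ∧ ¬T
  [12] ¬T
  [13] F

Term B:
  start: ¬(¬F ∧ ¬F)
  [1] ¬¬F ∨ ¬¬F
  [2] ¬¬F
  [3] F

Answer: SAME — A ⇓ F, B ⇓ F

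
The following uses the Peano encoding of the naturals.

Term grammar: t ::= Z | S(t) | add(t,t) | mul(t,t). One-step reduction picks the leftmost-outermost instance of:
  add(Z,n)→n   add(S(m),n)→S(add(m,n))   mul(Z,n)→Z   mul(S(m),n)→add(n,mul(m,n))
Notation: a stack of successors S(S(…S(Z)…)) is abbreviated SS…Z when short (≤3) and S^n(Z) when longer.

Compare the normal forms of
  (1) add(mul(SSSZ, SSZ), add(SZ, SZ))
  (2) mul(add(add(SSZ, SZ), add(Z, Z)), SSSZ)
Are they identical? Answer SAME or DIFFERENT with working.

Answer: DIFFERENT — A ⇓ S^8(Z), B ⇓ S^9(Z)

Working:
Term A:
  start: add(mul(SSSZ, SSZ), add(SZ, SZ))
  [1] add(add(SSZ, mul(SSZ, SSZ)), add(SZ, SZ))
  [2] add(S(add(SZ, mul(SSZ, SSZ))), add(SZ, SZ))
  [3] S(add(add(SZ, mul(SSZ, SSZ)), add(SZ, SZ)))
  [4] S(add(S(add(Z, mul(SSZ, SSZ))), add(SZ, SZ)))
  [5] S(S(add(add(Z, mul(SSZ, SSZ)), add(SZ, SZ))))
  [6] S(S(add(mul(SSZ, SSZ), add(SZ, SZ))))
  [7] S(S(add(add(SSZ, mul(SZ, SSZ)), add(SZ, SZ))))
  [8] S(S(add(S(add(SZ, mul(SZ, SSZ))), add(SZ, SZ))))
  [9] S(S(S(add(add(SZ, mul(SZ, SSZ)), add(SZ, SZ)))))
  [10] S(S(S(add(S(add(Z, mul(SZ, SSZ))), add(SZ, SZ)))))
  [11] S(S(S(S(add(add(Z, mul(SZ, SSZ)), add(SZ, SZ))))))
  [12] S(S(S(S(add(mul(SZ, SSZ), add(SZ, SZ))))))
  [13] S(S(S(S(add(add(SSZ, mul(Z, SSZ)), add(SZ, SZ))))))
  [14] S(S(S(S(add(S(add(SZ, mul(Z, SSZ))), add(SZ, SZ))))))
  [15] S(S(S(S(S(add(add(SZ, mul(Z, SSZ)), add(SZ, SZ)))))))
  [16] S(S(S(S(S(add(S(add(Z, mul(Z, SSZ))), add(SZ, SZ)))))))
  [17] S(S(S(S(S(S(add(add(Z, mul(Z, SSZ)), add(SZ, SZ))))))))
  [18] S(S(S(S(S(S(add(mul(Z, SSZ), add(SZ, SZ))))))))
  [19] S(S(S(S(S(S(add(Z, add(SZ, SZ))))))))
  [20] S(S(S(S(S(S(add(SZ, SZ)))))))
  [21] S(S(S(S(S(S(S(add(Z, SZ))))))))
  [22] S^8(Z)

Term B:
  start: mul(add(add(SSZ, SZ), add(Z, Z)), SSSZ)
  [1] mul(add(S(add(SZ, SZ)), add(Z, Z)), SSSZ)
  [2] mul(S(add(add(SZ, SZ), add(Z, Z))), SSSZ)
  [3] add(SSSZ, mul(add(add(SZ, SZ), add(Z, Z)), SSSZ))
  [4] S(add(SSZ, mul(add(add(SZ, SZ), add(Z, Z)), SSSZ)))
  [5] S(S(add(SZ, mul(add(add(SZ, SZ), add(Z, Z)), SSSZ))))
  [6] S(S(S(add(Z, mul(add(add(SZ, SZ), add(Z, Z)), SSSZ)))))
  [7] S(S(S(mul(add(add(SZ, SZ), add(Z, Z)), SSSZ))))
  [8] S(S(S(mul(add(S(add(Z, SZ)), add(Z, Z)), SSSZ))))
  [9] S(S(S(mul(S(add(add(Z, SZ), add(Z, Z))), SSSZ))))
  [10] S(S(S(add(SSSZ, mul(add(add(Z, SZ), add(Z, Z)), SSSZ)))))
  [11] S(S(S(S(add(SSZ, mul(add(add(Z, SZ), add(Z, Z)), SSSZ))))))
  [12] S(S(S(S(S(add(SZ, mul(add(add(Z, SZ), add(Z, Z)), SSSZ)))))))
  [13] S(S(S(S(S(S(add(Z, mul(add(add(Z, SZ), add(Z, Z)), SSSZ))))))))
  [14] S(S(S(S(S(S(mul(add(add(Z, SZ), add(Z, Z)), SSSZ)))))))
  [15] S(S(S(S(S(S(mul(add(SZ, add(Z, Z)), SSSZ)))))))
  [16] S(S(S(S(S(S(mul(S(add(Z, add(Z, Z))), SSSZ)))))))
  [17] S(S(S(S(S(S(add(SSSZ, mul(add(Z, add(Z, Z)), SSSZ))))))))
  [18] S(S(S(S(S(S(S(add(SSZ, mul(add(Z, add(Z, Z)), SSSZ)))))))))
  [19] S(S(S(S(S(S(S(S(add(SZ, mul(add(Z, add(Z, Z)), SSSZ))))))))))
  [20] S(S(S(S(S(S(S(S(S(add(Z, mul(add(Z, add(Z, Z)), SSSZ)))))))))))
  [21] S(S(S(S(S(S(S(S(S(mul(add(Z, add(Z, Z)), SSSZ))))))))))
  [22] S(S(S(S(S(S(S(S(S(mul(add(Z, Z), SSSZ))))))))))
  [23] S(S(S(S(S(S(S(S(S(mul(Z, SSSZ))))))))))
  [24] S^9(Z)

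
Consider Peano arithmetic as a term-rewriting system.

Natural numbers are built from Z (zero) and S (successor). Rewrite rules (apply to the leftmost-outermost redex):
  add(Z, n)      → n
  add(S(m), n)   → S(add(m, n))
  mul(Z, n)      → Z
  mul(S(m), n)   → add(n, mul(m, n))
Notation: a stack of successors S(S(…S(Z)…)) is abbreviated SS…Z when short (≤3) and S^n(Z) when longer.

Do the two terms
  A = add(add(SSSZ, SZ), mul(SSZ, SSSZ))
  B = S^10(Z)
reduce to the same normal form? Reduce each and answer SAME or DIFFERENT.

Term A:
  start: add(add(SSSZ, SZ), mul(SSZ, SSSZ))
  step 1: add(S(add(SSZ, SZ)), mul(SSZ, SSSZ))
  step 2: S(add(add(SSZ, SZ), mul(SSZ, SSSZ)))
  step 3: S(add(S(add(SZ, SZ)), mul(SSZ, SSSZ)))
  step 4: S(S(add(add(SZ, SZ), mul(SSZ, SSSZ))))
  step 5: S(S(add(S(add(Z, SZ)), mul(SSZ, SSSZ))))
  step 6: S(S(S(add(add(Z, SZ), mul(SSZ, SSSZ)))))
  step 7: S(S(S(add(SZ, mul(SSZ, SSSZ)))))
  step 8: S(S(S(S(add(Z, mul(SSZ, SSSZ))))))
  step 9: S(S(S(S(mul(SSZ, SSSZ)))))
  step 10: S(S(S(S(add(SSSZ, mul(SZ, SSSZ))))))
  step 11: S(S(S(S(S(add(SSZ, mul(SZ, SSSZ)))))))
  step 12: S(S(S(S(S(S(add(SZ, mul(SZ, SSSZ))))))))
  step 13: S(S(S(S(S(S(S(add(Z, mul(SZ, SSSZ)))))))))
  step 14: S(S(S(S(S(S(S(mul(SZ, SSSZ))))))))
  step 15: S(S(S(S(S(S(S(add(SSSZ, mul(Z, SSSZ)))))))))
  step 16: S(S(S(S(S(S(S(S(add(SSZ, mul(Z, SSSZ))))))))))
  step 17: S(S(S(S(S(S(S(S(S(add(SZ, mul(Z, SSSZ)))))))))))
  step 18: S(S(S(S(S(S(S(S(S(S(add(Z, mul(Z, SSSZ))))))))))))
  step 19: S(S(S(S(S(S(S(S(S(S(mul(Z, SSSZ)))))))))))
  step 20: S^10(Z)

Term B:
  start: S^10(Z)

Answer: SAME — A ⇓ S^10(Z), B ⇓ S^10(Z)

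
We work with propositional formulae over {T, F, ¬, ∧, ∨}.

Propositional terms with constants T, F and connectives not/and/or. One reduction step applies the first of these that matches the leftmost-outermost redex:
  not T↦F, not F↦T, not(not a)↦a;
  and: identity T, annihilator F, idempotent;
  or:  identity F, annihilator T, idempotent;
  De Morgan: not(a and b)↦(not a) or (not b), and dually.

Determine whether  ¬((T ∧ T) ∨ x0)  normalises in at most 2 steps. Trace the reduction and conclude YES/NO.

  start: ¬((T ∧ T) ∨ x0)
  [1] ¬(T ∧ T) ∧ ¬x0
  [2] (¬T ∨ ¬T) ∧ ¬x0

Answer: NO — after 2 steps the term is (¬T ∨ ¬T) ∧ ¬x0, not yet normal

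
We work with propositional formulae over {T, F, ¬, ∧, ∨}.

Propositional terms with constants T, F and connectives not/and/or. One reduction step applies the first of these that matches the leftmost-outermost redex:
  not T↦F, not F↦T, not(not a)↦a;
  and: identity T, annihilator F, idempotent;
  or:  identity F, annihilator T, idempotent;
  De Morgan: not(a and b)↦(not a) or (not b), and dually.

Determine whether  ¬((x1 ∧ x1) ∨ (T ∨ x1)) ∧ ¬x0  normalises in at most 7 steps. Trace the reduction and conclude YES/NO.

  start: ¬((x1 ∧ x1) ∨ (T ∨ x1)) ∧ ¬x0
  [1] (¬(x1 ∧ x1) ∧ ¬(T ∨ x1)) ∧ ¬x0
  [2] ((¬x1 ∨ ¬x1) ∧ ¬(T ∨ x1)) ∧ ¬x0
  [3] (¬x1 ∧ ¬(T ∨ x1)) ∧ ¬x0
  [4] (¬x1 ∧ (¬T ∧ ¬x1)) ∧ ¬x0
  [5] (¬x1 ∧ (F ∧ ¬x1)) ∧ ¬x0
  [6] (¬x1 ∧ F) ∧ ¬x0
  [7] F ∧ ¬x0

Answer: NO — after 7 steps the term is F ∧ ¬x0, not yet normal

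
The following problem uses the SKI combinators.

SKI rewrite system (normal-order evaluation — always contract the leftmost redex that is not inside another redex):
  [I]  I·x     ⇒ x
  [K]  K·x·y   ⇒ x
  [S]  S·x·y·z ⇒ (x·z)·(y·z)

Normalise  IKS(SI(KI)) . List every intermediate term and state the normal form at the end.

Answer: normal form = S  (in 2 steps)

Working:
  start: IKS(SI(KI))
  step 1: KS(SI(KI))
  step 2: S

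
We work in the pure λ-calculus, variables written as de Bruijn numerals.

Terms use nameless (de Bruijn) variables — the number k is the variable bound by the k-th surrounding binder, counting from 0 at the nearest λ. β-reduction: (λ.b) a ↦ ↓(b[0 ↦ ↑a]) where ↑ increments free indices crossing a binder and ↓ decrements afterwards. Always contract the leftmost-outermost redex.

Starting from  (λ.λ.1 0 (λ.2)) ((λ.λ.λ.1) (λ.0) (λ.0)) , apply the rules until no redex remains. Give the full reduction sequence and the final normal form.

  start: (λ.λ.1 0 (λ.2)) ((λ.λ.λ.1) (λ.0) (λ.0))
  step 1: λ.(λ.λ.λ.1) (λ.0) (λ.0) 0 (λ.(λ.λ.λ.1) (λ.0) (λ.0))
  step 2: λ.(λ.λ.1) (λ.0) 0 (λ.(λ.λ.λ.1) (λ.0) (λ.0))
  step 3: λ.(λ.λ.0) 0 (λ.(λ.λ.λ.1) (λ.0) (λ.0))
  step 4: λ.(λ.0) (λ.(λ.λ.λ.1) (λ.0) (λ.0))
  step 5: λ.λ.(λ.λ.λ.1) (λ.0) (λ.0)
  step 6: λ.λ.(λ.λ.1) (λ.0)
  step 7: λ.λ.λ.λ.0

Answer: normal form = λ.λ.λ.λ.0  (in 7 steps)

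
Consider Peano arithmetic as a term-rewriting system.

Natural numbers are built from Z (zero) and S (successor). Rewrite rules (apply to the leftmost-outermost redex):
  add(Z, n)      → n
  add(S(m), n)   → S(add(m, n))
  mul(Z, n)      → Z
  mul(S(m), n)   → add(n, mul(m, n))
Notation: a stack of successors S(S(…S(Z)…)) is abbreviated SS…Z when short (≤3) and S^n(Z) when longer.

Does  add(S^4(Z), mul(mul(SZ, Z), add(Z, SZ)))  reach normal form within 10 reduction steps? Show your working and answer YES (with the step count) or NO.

  start: add(S^4(Z), mul(mul(SZ, Z), add(Z, SZ)))
  [1] S(add(SSSZ, mul(mul(SZ, Z), add(Z, SZ))))
  [2] S(S(add(SSZ, mul(mul(SZ, Z), add(Z, SZ)))))
  [3] S(S(S(add(SZ, mul(mul(SZ, Z), add(Z, SZ))))))
  [4] S(S(S(S(add(Z, mul(mul(SZ, Z), add(Z, SZ)))))))
  [5] S(S(S(S(mul(mul(SZ, Z), add(Z, SZ))))))
  [6] S(S(S(S(mul(add(Z, mul(Z, Z)), add(Z, SZ))))))
  [7] S(S(S(S(mul(mul(Z, Z), add(Z, SZ))))))
  [8] S(S(S(S(mul(Z, add(Z, SZ))))))
  [9] S^4(Z)

Answer: YES — reaches normal form S^4(Z) in 9 ≤ 10 steps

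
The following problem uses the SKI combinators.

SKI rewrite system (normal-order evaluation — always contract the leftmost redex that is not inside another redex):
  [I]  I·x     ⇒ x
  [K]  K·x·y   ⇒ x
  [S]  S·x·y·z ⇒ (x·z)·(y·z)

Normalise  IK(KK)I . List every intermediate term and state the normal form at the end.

Answer: normal form = KK  (in 2 steps)

Working:
  start: IK(KK)I
  step 1: K(KK)I
  step 2: KK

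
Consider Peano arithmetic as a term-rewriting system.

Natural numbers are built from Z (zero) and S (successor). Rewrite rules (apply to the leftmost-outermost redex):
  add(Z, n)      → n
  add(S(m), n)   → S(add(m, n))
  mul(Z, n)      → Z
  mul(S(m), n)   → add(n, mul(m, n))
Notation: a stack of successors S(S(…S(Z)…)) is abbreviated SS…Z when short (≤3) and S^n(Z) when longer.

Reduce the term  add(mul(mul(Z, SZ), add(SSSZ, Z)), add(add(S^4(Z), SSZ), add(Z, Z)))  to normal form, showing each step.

Answer: normal form = S^6(Z)  (in 16 steps)

Derivation:
  start: add(mul(mul(Z, SZ), add(SSSZ, Z)), add(add(S^4(Z), SSZ), add(Z, Z)))
  →1  add(mul(Z, add(SSSZ, Z)), add(add(S^4(Z), SSZ), add(Z, Z)))
  →2  add(Z, add(add(S^4(Z), SSZ), add(Z, Z)))
  →3  add(add(S^4(Z), SSZ), add(Z, Z))
  →4  add(S(add(SSSZ, SSZ)), add(Z, Z))
  →5  S(add(add(SSSZ, SSZ), add(Z, Z)))
  →6  S(add(S(add(SSZ, SSZ)), add(Z, Z)))
  →7  S(S(add(add(SSZ, SSZ), add(Z, Z))))
  →8  S(S(add(S(add(SZ, SSZ)), add(Z, Z))))
  →9  S(S(S(add(add(SZ, SSZ), add(Z, Z)))))
  →10  S(S(S(add(S(add(Z, SSZ)), add(Z, Z)))))
  →11  S(S(S(S(add(add(Z, SSZ), add(Z, Z))))))
  →12  S(S(S(S(add(SSZ, add(Z, Z))))))
  →13  S(S(S(S(S(add(SZ, add(Z, Z)))))))
  →14  S(S(S(S(S(S(add(Z, add(Z, Z))))))))
  →15  S(S(S(S(S(S(add(Z, Z)))))))
  →16  S^6(Z)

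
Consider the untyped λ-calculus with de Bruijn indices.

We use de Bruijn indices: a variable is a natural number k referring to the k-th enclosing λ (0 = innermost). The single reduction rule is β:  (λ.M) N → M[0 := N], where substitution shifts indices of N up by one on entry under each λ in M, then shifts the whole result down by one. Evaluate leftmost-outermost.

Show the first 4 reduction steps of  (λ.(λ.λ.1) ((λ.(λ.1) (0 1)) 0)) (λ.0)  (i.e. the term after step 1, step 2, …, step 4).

Answer: after 4 steps: λ.λ.0

Reduction:
  start: (λ.(λ.λ.1) ((λ.(λ.1) (0 1)) 0)) (λ.0)
  step 1: (λ.λ.1) ((λ.(λ.1) (0 (λ.0))) (λ.0))
  step 2: λ.(λ.(λ.1) (0 (λ.0))) (λ.0)
  step 3: λ.(λ.λ.0) ((λ.0) (λ.0))
  step 4: λ.λ.0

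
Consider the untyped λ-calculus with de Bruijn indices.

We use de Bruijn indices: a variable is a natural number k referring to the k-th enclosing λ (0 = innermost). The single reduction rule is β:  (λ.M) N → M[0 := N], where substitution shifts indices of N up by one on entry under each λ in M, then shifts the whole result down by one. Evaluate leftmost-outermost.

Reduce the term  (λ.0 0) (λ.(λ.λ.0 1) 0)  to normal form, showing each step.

Answer: normal form = λ.0 (λ.λ.0 1)  (in 4 steps)

Derivation:
  start: (λ.0 0) (λ.(λ.λ.0 1) 0)
  step 1: (λ.(λ.λ.0 1) 0) (λ.(λ.λ.0 1) 0)
  step 2: (λ.λ.0 1) (λ.(λ.λ.0 1) 0)
  step 3: λ.0 (λ.(λ.λ.0 1) 0)
  step 4: λ.0 (λ.λ.0 1)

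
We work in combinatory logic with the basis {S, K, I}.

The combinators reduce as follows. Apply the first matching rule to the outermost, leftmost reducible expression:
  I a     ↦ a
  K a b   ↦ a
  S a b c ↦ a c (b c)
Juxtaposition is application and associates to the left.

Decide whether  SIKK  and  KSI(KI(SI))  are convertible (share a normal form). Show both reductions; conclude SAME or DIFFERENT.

Answer: DIFFERENT — A ⇓ K(KK), B ⇓ SI

Derivation:
Term A:
  start: SIKK
  [1] IK(KK)
  [2] K(KK)

Term B:
  start: KSI(KI(SI))
  [1] S(KI(SI))
  [2] SI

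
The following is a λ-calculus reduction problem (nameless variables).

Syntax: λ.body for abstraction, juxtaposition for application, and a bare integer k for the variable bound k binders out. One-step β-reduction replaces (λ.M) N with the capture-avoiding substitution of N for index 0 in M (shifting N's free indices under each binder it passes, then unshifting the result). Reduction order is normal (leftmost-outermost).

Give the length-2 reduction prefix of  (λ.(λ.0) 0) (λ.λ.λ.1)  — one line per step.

  start: (λ.(λ.0) 0) (λ.λ.λ.1)
  step 1: (λ.0) (λ.λ.λ.1)
  step 2: λ.λ.λ.1

Answer: after 2 steps: λ.λ.λ.1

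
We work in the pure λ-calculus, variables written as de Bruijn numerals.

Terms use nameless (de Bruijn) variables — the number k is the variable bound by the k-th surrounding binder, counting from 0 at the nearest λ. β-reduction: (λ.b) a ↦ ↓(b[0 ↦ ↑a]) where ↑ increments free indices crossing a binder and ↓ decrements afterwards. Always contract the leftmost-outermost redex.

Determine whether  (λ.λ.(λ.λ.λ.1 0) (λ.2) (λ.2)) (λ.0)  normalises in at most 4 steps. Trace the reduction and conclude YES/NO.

  start: (λ.λ.(λ.λ.λ.1 0) (λ.2) (λ.2)) (λ.0)
  →1  λ.(λ.λ.λ.1 0) (λ.λ.0) (λ.λ.0)
  →2  λ.(λ.λ.1 0) (λ.λ.0)
  →3  λ.λ.(λ.λ.0) 0
  →4  λ.λ.λ.0

Answer: YES — reaches normal form λ.λ.λ.0 in 4 ≤ 4 steps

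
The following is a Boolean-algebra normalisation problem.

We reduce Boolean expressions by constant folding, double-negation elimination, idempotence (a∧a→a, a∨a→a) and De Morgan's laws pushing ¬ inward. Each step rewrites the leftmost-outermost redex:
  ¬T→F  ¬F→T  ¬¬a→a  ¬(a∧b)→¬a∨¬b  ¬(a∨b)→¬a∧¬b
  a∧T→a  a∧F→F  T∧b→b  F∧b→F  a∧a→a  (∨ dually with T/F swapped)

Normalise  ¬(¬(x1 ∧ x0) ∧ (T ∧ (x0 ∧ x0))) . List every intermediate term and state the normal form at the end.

Answer: normal form = (x1 ∧ x0) ∨ ¬x0  (in 7 steps)

Reduction:
  start: ¬(¬(x1 ∧ x0) ∧ (T ∧ (x0 ∧ x0)))
  step 1: ¬¬(x1 ∧ x0) ∨ ¬(T ∧ (x0 ∧ x0))
  step 2: (x1 ∧ x0) ∨ ¬(T ∧ (x0 ∧ x0))
  step 3: (x1 ∧ x0) ∨ (¬T ∨ ¬(x0 ∧ x0))
  step 4: (x1 ∧ x0) ∨ (F ∨ ¬(x0 ∧ x0))
  step 5: (x1 ∧ x0) ∨ ¬(x0 ∧ x0)
  step 6: (x1 ∧ x0) ∨ (¬x0 ∨ ¬x0)
  step 7: (x1 ∧ x0) ∨ ¬x0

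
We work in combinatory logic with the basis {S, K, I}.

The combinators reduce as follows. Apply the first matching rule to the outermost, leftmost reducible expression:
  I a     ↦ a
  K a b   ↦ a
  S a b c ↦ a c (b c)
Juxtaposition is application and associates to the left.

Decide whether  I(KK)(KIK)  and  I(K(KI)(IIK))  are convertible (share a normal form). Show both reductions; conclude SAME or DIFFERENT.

Term A:
  start: I(KK)(KIK)
  [1] KK(KIK)
  [2] K

Term B:
  start: I(K(KI)(IIK))
  [1] K(KI)(IIK)
  [2] KI

Answer: DIFFERENT — A ⇓ K, B ⇓ KI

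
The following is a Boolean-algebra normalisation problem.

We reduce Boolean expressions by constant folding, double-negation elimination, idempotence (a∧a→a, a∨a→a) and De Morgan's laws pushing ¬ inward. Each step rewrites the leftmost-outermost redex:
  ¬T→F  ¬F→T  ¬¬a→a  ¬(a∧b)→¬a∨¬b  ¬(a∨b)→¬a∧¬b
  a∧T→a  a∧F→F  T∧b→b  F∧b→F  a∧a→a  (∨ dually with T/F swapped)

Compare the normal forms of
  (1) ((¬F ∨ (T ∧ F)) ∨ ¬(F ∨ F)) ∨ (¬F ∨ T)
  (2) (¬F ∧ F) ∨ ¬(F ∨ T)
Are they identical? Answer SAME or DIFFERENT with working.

Term A:
  start: ((¬F ∨ (T ∧ F)) ∨ ¬(F ∨ F)) ∨ (¬F ∨ T)
  →1  ((T ∨ (T ∧ F)) ∨ ¬(F ∨ F)) ∨ (¬F ∨ T)
  →2  (T ∨ ¬(F ∨ F)) ∨ (¬F ∨ T)
  →3  T ∨ (¬F ∨ T)
  →4  T

Term B:
  start: (¬F ∧ F) ∨ ¬(F ∨ T)
  →1  F ∨ ¬(F ∨ T)
  →2  ¬(F ∨ T)
  →3  ¬F ∧ ¬T
  →4  T ∧ ¬T
  →5  ¬T
  →6  F

Answer: DIFFERENT — A ⇓ T, B ⇓ F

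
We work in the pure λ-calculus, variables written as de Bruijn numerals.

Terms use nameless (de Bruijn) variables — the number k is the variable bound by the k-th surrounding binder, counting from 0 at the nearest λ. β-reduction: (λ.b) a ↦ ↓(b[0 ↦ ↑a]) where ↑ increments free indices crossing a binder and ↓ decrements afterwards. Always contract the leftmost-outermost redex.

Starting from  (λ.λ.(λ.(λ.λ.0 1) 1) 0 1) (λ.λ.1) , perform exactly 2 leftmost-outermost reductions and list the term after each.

Answer: after 2 steps: λ.(λ.λ.0 1) 0 (λ.λ.1)

Reduction:
  start: (λ.λ.(λ.(λ.λ.0 1) 1) 0 1) (λ.λ.1)
  [1] λ.(λ.(λ.λ.0 1) 1) 0 (λ.λ.1)
  [2] λ.(λ.λ.0 1) 0 (λ.λ.1)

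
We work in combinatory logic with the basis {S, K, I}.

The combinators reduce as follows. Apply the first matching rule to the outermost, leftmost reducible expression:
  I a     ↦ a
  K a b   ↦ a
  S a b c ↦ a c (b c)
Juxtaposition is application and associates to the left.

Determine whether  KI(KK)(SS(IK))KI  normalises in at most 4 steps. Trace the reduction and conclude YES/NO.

Answer: NO — after 4 steps the term is KI(IKKI), not yet normal

Derivation:
  start: KI(KK)(SS(IK))KI
  step 1: I(SS(IK))KI
  step 2: SS(IK)KI
  step 3: SK(IKK)I
  step 4: KI(IKKI)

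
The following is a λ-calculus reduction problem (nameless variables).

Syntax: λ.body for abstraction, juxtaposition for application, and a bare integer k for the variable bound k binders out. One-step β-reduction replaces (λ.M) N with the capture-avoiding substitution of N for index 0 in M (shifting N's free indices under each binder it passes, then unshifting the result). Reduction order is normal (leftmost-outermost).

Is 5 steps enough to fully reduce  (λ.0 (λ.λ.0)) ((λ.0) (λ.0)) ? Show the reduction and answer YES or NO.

Answer: YES — reaches normal form λ.λ.0 in 3 ≤ 5 steps

Working:
  start: (λ.0 (λ.λ.0)) ((λ.0) (λ.0))
  [1] (λ.0) (λ.0) (λ.λ.0)
  [2] (λ.0) (λ.λ.0)
  [3] λ.λ.0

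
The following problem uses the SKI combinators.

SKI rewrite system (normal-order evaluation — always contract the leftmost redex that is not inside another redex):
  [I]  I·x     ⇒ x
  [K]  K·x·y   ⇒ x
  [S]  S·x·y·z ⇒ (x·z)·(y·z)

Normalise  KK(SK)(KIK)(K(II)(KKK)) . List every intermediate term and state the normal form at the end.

Answer: normal form = I  (in 3 steps)

Derivation:
  start: KK(SK)(KIK)(K(II)(KKK))
  →1  K(KIK)(K(II)(KKK))
  →2  KIK
  →3  I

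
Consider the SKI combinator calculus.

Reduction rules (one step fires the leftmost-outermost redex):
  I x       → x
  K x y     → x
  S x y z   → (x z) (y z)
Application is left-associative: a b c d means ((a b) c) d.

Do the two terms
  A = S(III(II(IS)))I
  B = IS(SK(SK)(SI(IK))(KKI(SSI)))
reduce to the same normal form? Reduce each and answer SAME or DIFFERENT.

Answer: DIFFERENT — A ⇓ SSI, B ⇓ S(SSI)

Derivation:
Term A:
  start: S(III(II(IS)))I
  step 1: S(II(II(IS)))I
  step 2: S(I(II(IS)))I
  step 3: S(II(IS))I
  step 4: S(I(IS))I
  step 5: S(IS)I
  step 6: SSI

Term B:
  start: IS(SK(SK)(SI(IK))(KKI(SSI)))
  step 1: S(SK(SK)(SI(IK))(KKI(SSI)))
  step 2: S(K(SI(IK))(SK(SI(IK)))(KKI(SSI)))
  step 3: S(SI(IK)(KKI(SSI)))
  step 4: S(I(KKI(SSI))(IK(KKI(SSI))))
  step 5: S(KKI(SSI)(IK(KKI(SSI))))
  step 6: S(K(SSI)(IK(KKI(SSI))))
  step 7: S(SSI)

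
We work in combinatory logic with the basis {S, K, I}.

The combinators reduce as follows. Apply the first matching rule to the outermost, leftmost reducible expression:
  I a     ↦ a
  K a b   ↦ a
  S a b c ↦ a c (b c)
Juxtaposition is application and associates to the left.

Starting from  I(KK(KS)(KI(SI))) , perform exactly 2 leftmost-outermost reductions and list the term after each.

Answer: after 2 steps: K(KI(SI))

Working:
  start: I(KK(KS)(KI(SI)))
  [1] KK(KS)(KI(SI))
  [2] K(KI(SI))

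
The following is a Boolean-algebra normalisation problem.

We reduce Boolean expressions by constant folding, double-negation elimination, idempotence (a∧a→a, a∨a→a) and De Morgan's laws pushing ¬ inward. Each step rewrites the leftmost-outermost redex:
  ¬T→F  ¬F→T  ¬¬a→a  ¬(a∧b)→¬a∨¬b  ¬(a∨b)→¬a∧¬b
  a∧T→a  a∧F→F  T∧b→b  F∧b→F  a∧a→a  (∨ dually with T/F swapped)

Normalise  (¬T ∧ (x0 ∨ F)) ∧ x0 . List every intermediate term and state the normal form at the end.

Answer: normal form = F  (in 3 steps)

Derivation:
  start: (¬T ∧ (x0 ∨ F)) ∧ x0
  →1  (F ∧ (x0 ∨ F)) ∧ x0
  →2  F ∧ x0
  →3  F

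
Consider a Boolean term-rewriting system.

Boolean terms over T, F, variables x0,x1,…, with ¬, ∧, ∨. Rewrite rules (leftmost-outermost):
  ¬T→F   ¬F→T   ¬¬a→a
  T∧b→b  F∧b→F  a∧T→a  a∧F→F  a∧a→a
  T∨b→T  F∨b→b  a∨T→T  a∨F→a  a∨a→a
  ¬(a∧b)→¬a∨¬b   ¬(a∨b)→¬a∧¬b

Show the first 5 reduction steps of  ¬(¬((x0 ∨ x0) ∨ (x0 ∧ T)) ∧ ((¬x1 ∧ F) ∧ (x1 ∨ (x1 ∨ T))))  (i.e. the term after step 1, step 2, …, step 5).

  start: ¬(¬((x0 ∨ x0) ∨ (x0 ∧ T)) ∧ ((¬x1 ∧ F) ∧ (x1 ∨ (x1 ∨ T))))
  [1] ¬¬((x0 ∨ x0) ∨ (x0 ∧ T)) ∨ ¬((¬x1 ∧ F) ∧ (x1 ∨ (x1 ∨ T)))
  [2] ((x0 ∨ x0) ∨ (x0 ∧ T)) ∨ ¬((¬x1 ∧ F) ∧ (x1 ∨ (x1 ∨ T)))
  [3] (x0 ∨ (x0 ∧ T)) ∨ ¬((¬x1 ∧ F) ∧ (x1 ∨ (x1 ∨ T)))
  [4] (x0 ∨ x0) ∨ ¬((¬x1 ∧ F) ∧ (x1 ∨ (x1 ∨ T)))
  [5] x0 ∨ ¬((¬x1 ∧ F) ∧ (x1 ∨ (x1 ∨ T)))

Answer: after 5 steps: x0 ∨ ¬((¬x1 ∧ F) ∧ (x1 ∨ (x1 ∨ T)))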